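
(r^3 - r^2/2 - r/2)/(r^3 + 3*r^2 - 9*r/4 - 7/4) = 2*r/(2*r + 7)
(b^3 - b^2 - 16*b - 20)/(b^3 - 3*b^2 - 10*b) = (b + 2)/b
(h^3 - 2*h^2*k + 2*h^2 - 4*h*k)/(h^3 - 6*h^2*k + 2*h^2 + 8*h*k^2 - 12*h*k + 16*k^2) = h/(h - 4*k)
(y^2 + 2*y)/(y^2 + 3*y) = (y + 2)/(y + 3)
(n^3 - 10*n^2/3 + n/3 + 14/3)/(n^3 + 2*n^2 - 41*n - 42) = (n^2 - 13*n/3 + 14/3)/(n^2 + n - 42)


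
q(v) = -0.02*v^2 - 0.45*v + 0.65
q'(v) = -0.04*v - 0.45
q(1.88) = -0.27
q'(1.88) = -0.53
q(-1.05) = 1.10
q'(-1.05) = -0.41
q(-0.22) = 0.75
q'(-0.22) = -0.44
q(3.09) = -0.93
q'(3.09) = -0.57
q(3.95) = -1.44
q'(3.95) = -0.61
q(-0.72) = 0.96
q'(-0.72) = -0.42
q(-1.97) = 1.46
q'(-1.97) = -0.37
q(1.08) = 0.14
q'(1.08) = -0.49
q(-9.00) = 3.08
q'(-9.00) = -0.09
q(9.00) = -5.02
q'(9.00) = -0.81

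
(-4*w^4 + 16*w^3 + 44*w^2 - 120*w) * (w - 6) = -4*w^5 + 40*w^4 - 52*w^3 - 384*w^2 + 720*w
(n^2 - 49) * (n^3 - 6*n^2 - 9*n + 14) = n^5 - 6*n^4 - 58*n^3 + 308*n^2 + 441*n - 686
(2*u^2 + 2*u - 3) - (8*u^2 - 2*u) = -6*u^2 + 4*u - 3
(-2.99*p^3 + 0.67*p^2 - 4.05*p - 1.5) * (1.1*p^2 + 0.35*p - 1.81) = -3.289*p^5 - 0.3095*p^4 + 1.1914*p^3 - 4.2802*p^2 + 6.8055*p + 2.715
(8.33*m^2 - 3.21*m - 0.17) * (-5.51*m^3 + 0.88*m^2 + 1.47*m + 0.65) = -45.8983*m^5 + 25.0175*m^4 + 10.357*m^3 + 0.5462*m^2 - 2.3364*m - 0.1105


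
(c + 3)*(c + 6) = c^2 + 9*c + 18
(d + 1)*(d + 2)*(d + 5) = d^3 + 8*d^2 + 17*d + 10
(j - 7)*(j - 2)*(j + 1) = j^3 - 8*j^2 + 5*j + 14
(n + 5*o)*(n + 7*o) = n^2 + 12*n*o + 35*o^2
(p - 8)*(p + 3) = p^2 - 5*p - 24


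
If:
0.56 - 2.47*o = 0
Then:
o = 0.23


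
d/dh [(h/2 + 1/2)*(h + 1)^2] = 3*(h + 1)^2/2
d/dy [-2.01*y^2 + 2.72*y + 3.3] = 2.72 - 4.02*y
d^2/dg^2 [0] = 0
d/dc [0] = 0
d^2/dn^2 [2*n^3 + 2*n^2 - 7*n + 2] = 12*n + 4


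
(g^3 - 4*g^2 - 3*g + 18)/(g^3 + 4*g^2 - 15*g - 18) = (g^2 - g - 6)/(g^2 + 7*g + 6)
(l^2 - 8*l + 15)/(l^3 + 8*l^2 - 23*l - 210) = (l - 3)/(l^2 + 13*l + 42)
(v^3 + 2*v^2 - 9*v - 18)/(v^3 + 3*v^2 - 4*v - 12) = (v - 3)/(v - 2)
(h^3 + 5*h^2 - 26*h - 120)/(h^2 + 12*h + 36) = (h^2 - h - 20)/(h + 6)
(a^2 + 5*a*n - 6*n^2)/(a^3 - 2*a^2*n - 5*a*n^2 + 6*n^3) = (a + 6*n)/(a^2 - a*n - 6*n^2)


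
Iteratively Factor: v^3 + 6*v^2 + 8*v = (v + 2)*(v^2 + 4*v) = v*(v + 2)*(v + 4)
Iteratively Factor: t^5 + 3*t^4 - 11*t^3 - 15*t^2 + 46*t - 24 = (t - 2)*(t^4 + 5*t^3 - t^2 - 17*t + 12) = (t - 2)*(t - 1)*(t^3 + 6*t^2 + 5*t - 12) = (t - 2)*(t - 1)^2*(t^2 + 7*t + 12) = (t - 2)*(t - 1)^2*(t + 4)*(t + 3)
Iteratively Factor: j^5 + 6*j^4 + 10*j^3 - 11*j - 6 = (j - 1)*(j^4 + 7*j^3 + 17*j^2 + 17*j + 6) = (j - 1)*(j + 3)*(j^3 + 4*j^2 + 5*j + 2) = (j - 1)*(j + 2)*(j + 3)*(j^2 + 2*j + 1) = (j - 1)*(j + 1)*(j + 2)*(j + 3)*(j + 1)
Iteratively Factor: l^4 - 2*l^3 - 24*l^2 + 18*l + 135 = (l - 5)*(l^3 + 3*l^2 - 9*l - 27) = (l - 5)*(l - 3)*(l^2 + 6*l + 9) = (l - 5)*(l - 3)*(l + 3)*(l + 3)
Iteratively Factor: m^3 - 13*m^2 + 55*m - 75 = (m - 3)*(m^2 - 10*m + 25) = (m - 5)*(m - 3)*(m - 5)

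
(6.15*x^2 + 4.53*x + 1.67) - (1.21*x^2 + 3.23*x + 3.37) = 4.94*x^2 + 1.3*x - 1.7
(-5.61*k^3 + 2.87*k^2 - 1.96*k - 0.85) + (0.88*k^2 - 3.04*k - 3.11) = -5.61*k^3 + 3.75*k^2 - 5.0*k - 3.96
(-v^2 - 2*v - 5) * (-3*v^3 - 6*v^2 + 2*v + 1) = 3*v^5 + 12*v^4 + 25*v^3 + 25*v^2 - 12*v - 5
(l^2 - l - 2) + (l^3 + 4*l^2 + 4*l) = l^3 + 5*l^2 + 3*l - 2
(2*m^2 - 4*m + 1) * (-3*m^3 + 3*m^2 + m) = -6*m^5 + 18*m^4 - 13*m^3 - m^2 + m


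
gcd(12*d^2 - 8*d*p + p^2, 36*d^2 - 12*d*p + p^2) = -6*d + p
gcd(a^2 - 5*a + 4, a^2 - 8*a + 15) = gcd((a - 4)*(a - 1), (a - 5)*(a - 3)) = 1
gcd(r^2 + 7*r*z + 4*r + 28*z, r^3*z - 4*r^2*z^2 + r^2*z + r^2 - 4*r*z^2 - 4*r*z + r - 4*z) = 1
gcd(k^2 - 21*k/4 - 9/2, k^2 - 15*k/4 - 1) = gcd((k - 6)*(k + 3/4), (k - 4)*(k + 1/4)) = 1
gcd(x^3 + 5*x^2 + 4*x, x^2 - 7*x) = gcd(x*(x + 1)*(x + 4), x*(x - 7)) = x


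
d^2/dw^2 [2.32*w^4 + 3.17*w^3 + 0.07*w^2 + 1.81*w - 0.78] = 27.84*w^2 + 19.02*w + 0.14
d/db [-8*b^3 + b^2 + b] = -24*b^2 + 2*b + 1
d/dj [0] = 0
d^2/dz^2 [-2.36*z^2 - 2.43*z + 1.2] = -4.72000000000000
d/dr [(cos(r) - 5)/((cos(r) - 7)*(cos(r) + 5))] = (cos(r)^2 - 10*cos(r) + 45)*sin(r)/((cos(r) - 7)^2*(cos(r) + 5)^2)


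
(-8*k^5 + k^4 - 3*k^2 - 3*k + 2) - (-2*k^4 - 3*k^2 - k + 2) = -8*k^5 + 3*k^4 - 2*k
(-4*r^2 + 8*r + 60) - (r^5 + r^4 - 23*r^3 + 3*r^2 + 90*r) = -r^5 - r^4 + 23*r^3 - 7*r^2 - 82*r + 60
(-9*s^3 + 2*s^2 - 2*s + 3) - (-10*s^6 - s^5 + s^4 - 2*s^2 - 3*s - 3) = 10*s^6 + s^5 - s^4 - 9*s^3 + 4*s^2 + s + 6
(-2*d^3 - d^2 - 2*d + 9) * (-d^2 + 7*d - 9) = 2*d^5 - 13*d^4 + 13*d^3 - 14*d^2 + 81*d - 81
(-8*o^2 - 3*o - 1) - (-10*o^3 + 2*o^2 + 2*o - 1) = 10*o^3 - 10*o^2 - 5*o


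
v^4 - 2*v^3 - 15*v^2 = v^2*(v - 5)*(v + 3)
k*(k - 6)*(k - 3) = k^3 - 9*k^2 + 18*k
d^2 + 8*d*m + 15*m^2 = (d + 3*m)*(d + 5*m)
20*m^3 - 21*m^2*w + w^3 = (-4*m + w)*(-m + w)*(5*m + w)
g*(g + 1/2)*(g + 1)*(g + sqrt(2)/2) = g^4 + sqrt(2)*g^3/2 + 3*g^3/2 + g^2/2 + 3*sqrt(2)*g^2/4 + sqrt(2)*g/4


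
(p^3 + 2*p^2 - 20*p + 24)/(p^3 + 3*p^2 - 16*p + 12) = (p - 2)/(p - 1)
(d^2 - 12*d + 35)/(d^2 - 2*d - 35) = (d - 5)/(d + 5)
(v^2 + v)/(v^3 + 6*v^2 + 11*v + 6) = v/(v^2 + 5*v + 6)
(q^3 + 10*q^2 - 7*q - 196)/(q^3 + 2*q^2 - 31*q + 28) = (q + 7)/(q - 1)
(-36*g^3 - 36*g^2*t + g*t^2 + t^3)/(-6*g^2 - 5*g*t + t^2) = 6*g + t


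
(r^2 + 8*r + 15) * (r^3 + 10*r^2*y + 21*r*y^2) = r^5 + 10*r^4*y + 8*r^4 + 21*r^3*y^2 + 80*r^3*y + 15*r^3 + 168*r^2*y^2 + 150*r^2*y + 315*r*y^2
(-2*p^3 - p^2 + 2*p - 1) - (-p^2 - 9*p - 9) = -2*p^3 + 11*p + 8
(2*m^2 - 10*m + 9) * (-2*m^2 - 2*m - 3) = -4*m^4 + 16*m^3 - 4*m^2 + 12*m - 27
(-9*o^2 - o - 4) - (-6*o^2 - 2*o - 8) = -3*o^2 + o + 4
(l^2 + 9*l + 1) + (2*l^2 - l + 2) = 3*l^2 + 8*l + 3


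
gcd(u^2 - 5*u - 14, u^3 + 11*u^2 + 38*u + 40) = u + 2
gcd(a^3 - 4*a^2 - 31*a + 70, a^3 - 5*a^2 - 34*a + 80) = a^2 + 3*a - 10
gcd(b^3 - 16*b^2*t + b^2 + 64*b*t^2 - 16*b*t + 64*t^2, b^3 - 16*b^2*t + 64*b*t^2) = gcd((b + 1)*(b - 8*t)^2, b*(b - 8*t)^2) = b^2 - 16*b*t + 64*t^2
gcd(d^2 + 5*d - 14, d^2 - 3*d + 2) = d - 2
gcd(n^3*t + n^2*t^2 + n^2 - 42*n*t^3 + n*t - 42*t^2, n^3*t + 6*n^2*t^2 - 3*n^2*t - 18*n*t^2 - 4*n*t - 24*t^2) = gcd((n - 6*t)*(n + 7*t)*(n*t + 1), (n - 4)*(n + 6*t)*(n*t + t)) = 1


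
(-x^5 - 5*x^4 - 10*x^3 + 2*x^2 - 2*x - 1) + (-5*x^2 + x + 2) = -x^5 - 5*x^4 - 10*x^3 - 3*x^2 - x + 1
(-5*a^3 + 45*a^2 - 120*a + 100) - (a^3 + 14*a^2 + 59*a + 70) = -6*a^3 + 31*a^2 - 179*a + 30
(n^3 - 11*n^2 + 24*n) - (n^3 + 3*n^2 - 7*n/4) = -14*n^2 + 103*n/4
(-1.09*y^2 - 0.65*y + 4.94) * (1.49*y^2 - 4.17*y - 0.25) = -1.6241*y^4 + 3.5768*y^3 + 10.3436*y^2 - 20.4373*y - 1.235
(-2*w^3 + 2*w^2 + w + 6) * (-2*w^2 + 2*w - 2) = 4*w^5 - 8*w^4 + 6*w^3 - 14*w^2 + 10*w - 12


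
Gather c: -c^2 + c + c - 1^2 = -c^2 + 2*c - 1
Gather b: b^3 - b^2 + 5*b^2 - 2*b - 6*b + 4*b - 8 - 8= b^3 + 4*b^2 - 4*b - 16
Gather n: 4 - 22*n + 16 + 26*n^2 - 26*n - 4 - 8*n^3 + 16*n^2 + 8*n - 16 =-8*n^3 + 42*n^2 - 40*n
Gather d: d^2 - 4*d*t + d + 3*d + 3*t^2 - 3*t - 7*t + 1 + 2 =d^2 + d*(4 - 4*t) + 3*t^2 - 10*t + 3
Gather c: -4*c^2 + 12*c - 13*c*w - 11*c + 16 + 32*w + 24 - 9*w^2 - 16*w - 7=-4*c^2 + c*(1 - 13*w) - 9*w^2 + 16*w + 33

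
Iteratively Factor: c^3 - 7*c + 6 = (c - 2)*(c^2 + 2*c - 3) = (c - 2)*(c - 1)*(c + 3)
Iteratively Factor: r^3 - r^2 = (r)*(r^2 - r) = r^2*(r - 1)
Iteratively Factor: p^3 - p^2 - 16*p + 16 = (p - 4)*(p^2 + 3*p - 4) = (p - 4)*(p - 1)*(p + 4)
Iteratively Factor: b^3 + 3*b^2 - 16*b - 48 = (b - 4)*(b^2 + 7*b + 12) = (b - 4)*(b + 3)*(b + 4)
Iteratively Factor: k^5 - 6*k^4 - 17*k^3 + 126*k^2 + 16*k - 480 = (k - 3)*(k^4 - 3*k^3 - 26*k^2 + 48*k + 160) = (k - 3)*(k + 2)*(k^3 - 5*k^2 - 16*k + 80) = (k - 4)*(k - 3)*(k + 2)*(k^2 - k - 20) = (k - 5)*(k - 4)*(k - 3)*(k + 2)*(k + 4)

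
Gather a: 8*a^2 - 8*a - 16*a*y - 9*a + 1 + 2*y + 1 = 8*a^2 + a*(-16*y - 17) + 2*y + 2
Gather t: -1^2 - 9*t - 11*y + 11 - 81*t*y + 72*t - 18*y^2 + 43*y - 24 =t*(63 - 81*y) - 18*y^2 + 32*y - 14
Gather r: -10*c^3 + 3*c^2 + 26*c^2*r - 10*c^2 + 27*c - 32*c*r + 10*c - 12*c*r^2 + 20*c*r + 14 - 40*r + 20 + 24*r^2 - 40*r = -10*c^3 - 7*c^2 + 37*c + r^2*(24 - 12*c) + r*(26*c^2 - 12*c - 80) + 34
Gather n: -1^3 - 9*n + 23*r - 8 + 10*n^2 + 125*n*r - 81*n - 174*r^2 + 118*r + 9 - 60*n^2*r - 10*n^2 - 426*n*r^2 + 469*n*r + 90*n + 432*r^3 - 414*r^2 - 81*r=-60*n^2*r + n*(-426*r^2 + 594*r) + 432*r^3 - 588*r^2 + 60*r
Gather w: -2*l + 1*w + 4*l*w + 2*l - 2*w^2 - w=4*l*w - 2*w^2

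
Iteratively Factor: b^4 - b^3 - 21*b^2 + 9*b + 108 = (b + 3)*(b^3 - 4*b^2 - 9*b + 36) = (b - 3)*(b + 3)*(b^2 - b - 12) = (b - 4)*(b - 3)*(b + 3)*(b + 3)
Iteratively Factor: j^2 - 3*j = (j - 3)*(j)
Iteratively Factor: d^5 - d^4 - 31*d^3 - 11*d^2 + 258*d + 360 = (d + 3)*(d^4 - 4*d^3 - 19*d^2 + 46*d + 120) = (d - 4)*(d + 3)*(d^3 - 19*d - 30) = (d - 4)*(d + 3)^2*(d^2 - 3*d - 10) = (d - 5)*(d - 4)*(d + 3)^2*(d + 2)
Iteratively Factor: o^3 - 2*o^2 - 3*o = (o)*(o^2 - 2*o - 3) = o*(o - 3)*(o + 1)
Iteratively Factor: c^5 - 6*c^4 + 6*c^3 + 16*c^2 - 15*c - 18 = (c - 2)*(c^4 - 4*c^3 - 2*c^2 + 12*c + 9) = (c - 2)*(c + 1)*(c^3 - 5*c^2 + 3*c + 9) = (c - 2)*(c + 1)^2*(c^2 - 6*c + 9) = (c - 3)*(c - 2)*(c + 1)^2*(c - 3)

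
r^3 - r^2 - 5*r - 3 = (r - 3)*(r + 1)^2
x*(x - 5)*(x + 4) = x^3 - x^2 - 20*x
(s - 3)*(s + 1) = s^2 - 2*s - 3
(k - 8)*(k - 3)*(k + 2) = k^3 - 9*k^2 + 2*k + 48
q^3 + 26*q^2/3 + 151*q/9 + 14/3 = (q + 1/3)*(q + 7/3)*(q + 6)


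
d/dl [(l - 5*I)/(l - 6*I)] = -I/(l - 6*I)^2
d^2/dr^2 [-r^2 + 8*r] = -2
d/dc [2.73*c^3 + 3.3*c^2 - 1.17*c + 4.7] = 8.19*c^2 + 6.6*c - 1.17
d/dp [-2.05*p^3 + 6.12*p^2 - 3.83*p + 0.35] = -6.15*p^2 + 12.24*p - 3.83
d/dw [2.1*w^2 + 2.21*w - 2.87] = 4.2*w + 2.21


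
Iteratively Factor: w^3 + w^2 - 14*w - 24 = (w + 3)*(w^2 - 2*w - 8) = (w - 4)*(w + 3)*(w + 2)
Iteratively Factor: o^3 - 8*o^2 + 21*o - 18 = (o - 2)*(o^2 - 6*o + 9) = (o - 3)*(o - 2)*(o - 3)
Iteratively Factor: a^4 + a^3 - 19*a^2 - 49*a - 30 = (a - 5)*(a^3 + 6*a^2 + 11*a + 6) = (a - 5)*(a + 1)*(a^2 + 5*a + 6) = (a - 5)*(a + 1)*(a + 2)*(a + 3)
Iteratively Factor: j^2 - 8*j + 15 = (j - 3)*(j - 5)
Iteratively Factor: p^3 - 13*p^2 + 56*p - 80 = (p - 4)*(p^2 - 9*p + 20) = (p - 4)^2*(p - 5)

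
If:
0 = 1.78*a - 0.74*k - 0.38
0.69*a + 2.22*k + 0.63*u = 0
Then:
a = 0.189054726368159 - 0.104477611940299*u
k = -0.251311012505042*u - 0.0587602527901035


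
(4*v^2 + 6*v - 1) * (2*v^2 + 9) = 8*v^4 + 12*v^3 + 34*v^2 + 54*v - 9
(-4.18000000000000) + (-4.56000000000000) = -8.74000000000000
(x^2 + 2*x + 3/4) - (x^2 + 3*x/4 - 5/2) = 5*x/4 + 13/4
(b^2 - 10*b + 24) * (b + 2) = b^3 - 8*b^2 + 4*b + 48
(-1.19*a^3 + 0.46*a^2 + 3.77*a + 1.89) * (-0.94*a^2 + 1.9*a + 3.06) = 1.1186*a^5 - 2.6934*a^4 - 6.3112*a^3 + 6.794*a^2 + 15.1272*a + 5.7834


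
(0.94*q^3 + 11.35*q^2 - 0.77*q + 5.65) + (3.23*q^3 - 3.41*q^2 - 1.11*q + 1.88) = 4.17*q^3 + 7.94*q^2 - 1.88*q + 7.53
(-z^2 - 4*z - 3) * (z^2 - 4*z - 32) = -z^4 + 45*z^2 + 140*z + 96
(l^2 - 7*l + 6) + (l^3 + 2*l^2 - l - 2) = l^3 + 3*l^2 - 8*l + 4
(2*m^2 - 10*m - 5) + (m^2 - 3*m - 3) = 3*m^2 - 13*m - 8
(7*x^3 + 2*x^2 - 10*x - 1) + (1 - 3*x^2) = 7*x^3 - x^2 - 10*x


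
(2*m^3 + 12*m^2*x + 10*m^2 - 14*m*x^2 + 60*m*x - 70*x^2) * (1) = 2*m^3 + 12*m^2*x + 10*m^2 - 14*m*x^2 + 60*m*x - 70*x^2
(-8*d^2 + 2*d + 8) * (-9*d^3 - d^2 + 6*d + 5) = 72*d^5 - 10*d^4 - 122*d^3 - 36*d^2 + 58*d + 40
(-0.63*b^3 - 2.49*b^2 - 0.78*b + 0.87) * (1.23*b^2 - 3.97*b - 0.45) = -0.7749*b^5 - 0.5616*b^4 + 9.2094*b^3 + 5.2872*b^2 - 3.1029*b - 0.3915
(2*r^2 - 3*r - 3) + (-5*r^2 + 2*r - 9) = -3*r^2 - r - 12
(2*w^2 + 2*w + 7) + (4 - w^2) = w^2 + 2*w + 11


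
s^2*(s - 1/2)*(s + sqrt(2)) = s^4 - s^3/2 + sqrt(2)*s^3 - sqrt(2)*s^2/2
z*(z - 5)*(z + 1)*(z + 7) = z^4 + 3*z^3 - 33*z^2 - 35*z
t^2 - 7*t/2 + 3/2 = (t - 3)*(t - 1/2)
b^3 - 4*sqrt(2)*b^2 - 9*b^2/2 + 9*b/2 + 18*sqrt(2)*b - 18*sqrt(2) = (b - 3)*(b - 3/2)*(b - 4*sqrt(2))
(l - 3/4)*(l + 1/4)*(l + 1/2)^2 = l^4 + l^3/2 - 7*l^2/16 - 5*l/16 - 3/64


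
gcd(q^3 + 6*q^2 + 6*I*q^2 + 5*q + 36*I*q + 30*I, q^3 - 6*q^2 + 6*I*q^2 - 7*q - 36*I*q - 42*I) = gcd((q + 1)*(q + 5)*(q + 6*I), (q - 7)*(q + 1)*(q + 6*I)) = q^2 + q*(1 + 6*I) + 6*I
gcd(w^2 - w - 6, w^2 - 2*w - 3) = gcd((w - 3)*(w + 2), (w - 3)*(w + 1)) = w - 3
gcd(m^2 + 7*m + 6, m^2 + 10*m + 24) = m + 6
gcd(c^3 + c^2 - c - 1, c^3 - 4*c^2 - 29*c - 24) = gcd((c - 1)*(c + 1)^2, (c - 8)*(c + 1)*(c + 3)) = c + 1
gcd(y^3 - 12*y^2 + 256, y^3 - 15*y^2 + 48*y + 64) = y^2 - 16*y + 64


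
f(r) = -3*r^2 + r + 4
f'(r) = 1 - 6*r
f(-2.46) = -16.61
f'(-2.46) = 15.76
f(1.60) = -2.08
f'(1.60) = -8.60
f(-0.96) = 0.28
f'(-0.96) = 6.76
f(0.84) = 2.72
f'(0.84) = -4.04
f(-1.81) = -7.64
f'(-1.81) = 11.86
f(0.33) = 4.00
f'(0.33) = -0.98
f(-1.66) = -5.93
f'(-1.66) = 10.96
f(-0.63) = 2.18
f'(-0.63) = 4.78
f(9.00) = -230.00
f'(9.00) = -53.00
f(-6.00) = -110.00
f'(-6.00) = 37.00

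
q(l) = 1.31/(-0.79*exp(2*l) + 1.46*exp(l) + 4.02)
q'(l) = 1.31*(1.58*exp(2*l) - 1.46*exp(l))/(-0.79*exp(2*l) + 1.46*exp(l) + 4.02)^2 = (2.0698*exp(l) - 1.9126)*exp(l)/(-0.79*exp(2*l) + 1.46*exp(l) + 4.02)^2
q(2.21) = -0.03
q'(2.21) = 0.07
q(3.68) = -0.00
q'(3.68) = 0.00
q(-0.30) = 0.28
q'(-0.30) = -0.01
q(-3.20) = 0.32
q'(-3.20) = -0.00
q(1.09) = 0.95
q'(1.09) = 6.69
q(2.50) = -0.01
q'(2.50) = 0.03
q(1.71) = -0.11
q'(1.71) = 0.36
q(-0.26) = 0.28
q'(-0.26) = -0.01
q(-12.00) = 0.33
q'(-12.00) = 0.00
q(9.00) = 0.00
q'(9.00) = 0.00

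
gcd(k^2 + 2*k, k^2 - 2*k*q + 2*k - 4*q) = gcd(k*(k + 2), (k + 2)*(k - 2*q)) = k + 2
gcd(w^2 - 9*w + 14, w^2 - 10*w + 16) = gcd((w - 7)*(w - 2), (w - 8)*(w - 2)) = w - 2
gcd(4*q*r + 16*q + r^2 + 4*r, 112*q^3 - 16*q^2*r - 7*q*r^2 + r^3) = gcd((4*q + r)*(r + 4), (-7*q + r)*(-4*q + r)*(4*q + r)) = 4*q + r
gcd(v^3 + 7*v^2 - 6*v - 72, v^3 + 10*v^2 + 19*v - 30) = v + 6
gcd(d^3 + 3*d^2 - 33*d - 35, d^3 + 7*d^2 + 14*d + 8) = d + 1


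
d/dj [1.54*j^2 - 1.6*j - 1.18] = 3.08*j - 1.6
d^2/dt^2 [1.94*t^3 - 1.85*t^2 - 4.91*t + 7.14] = 11.64*t - 3.7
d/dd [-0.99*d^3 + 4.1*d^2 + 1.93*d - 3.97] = -2.97*d^2 + 8.2*d + 1.93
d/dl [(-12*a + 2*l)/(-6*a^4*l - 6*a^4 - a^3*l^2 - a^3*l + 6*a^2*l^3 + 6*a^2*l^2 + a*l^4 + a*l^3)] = 2*(-6*a^3*l - 6*a^3 - a^2*l^2 - a^2*l + 6*a*l^3 + 6*a*l^2 + l^4 + l^3 + (6*a - l)*(-6*a^3 - 2*a^2*l - a^2 + 18*a*l^2 + 12*a*l + 4*l^3 + 3*l^2))/(a*(6*a^3*l + 6*a^3 + a^2*l^2 + a^2*l - 6*a*l^3 - 6*a*l^2 - l^4 - l^3)^2)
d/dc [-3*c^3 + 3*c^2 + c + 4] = -9*c^2 + 6*c + 1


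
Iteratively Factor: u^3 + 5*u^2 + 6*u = (u)*(u^2 + 5*u + 6) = u*(u + 2)*(u + 3)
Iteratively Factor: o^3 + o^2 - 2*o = (o + 2)*(o^2 - o) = (o - 1)*(o + 2)*(o)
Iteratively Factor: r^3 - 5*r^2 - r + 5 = (r + 1)*(r^2 - 6*r + 5) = (r - 1)*(r + 1)*(r - 5)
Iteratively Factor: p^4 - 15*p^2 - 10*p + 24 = (p - 4)*(p^3 + 4*p^2 + p - 6) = (p - 4)*(p + 2)*(p^2 + 2*p - 3) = (p - 4)*(p - 1)*(p + 2)*(p + 3)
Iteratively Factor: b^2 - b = (b - 1)*(b)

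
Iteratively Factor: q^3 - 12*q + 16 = (q - 2)*(q^2 + 2*q - 8) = (q - 2)*(q + 4)*(q - 2)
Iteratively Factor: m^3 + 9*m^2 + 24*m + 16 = (m + 1)*(m^2 + 8*m + 16) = (m + 1)*(m + 4)*(m + 4)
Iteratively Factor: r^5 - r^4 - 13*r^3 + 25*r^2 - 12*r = (r - 1)*(r^4 - 13*r^2 + 12*r) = r*(r - 1)*(r^3 - 13*r + 12) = r*(r - 3)*(r - 1)*(r^2 + 3*r - 4) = r*(r - 3)*(r - 1)*(r + 4)*(r - 1)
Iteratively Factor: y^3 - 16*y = (y + 4)*(y^2 - 4*y) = (y - 4)*(y + 4)*(y)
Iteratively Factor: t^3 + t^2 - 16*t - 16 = (t + 1)*(t^2 - 16) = (t + 1)*(t + 4)*(t - 4)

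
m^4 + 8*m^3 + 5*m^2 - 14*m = m*(m - 1)*(m + 2)*(m + 7)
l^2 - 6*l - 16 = (l - 8)*(l + 2)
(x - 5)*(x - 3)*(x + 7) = x^3 - x^2 - 41*x + 105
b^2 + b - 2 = (b - 1)*(b + 2)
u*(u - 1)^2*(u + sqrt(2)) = u^4 - 2*u^3 + sqrt(2)*u^3 - 2*sqrt(2)*u^2 + u^2 + sqrt(2)*u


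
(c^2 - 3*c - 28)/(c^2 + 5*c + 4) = (c - 7)/(c + 1)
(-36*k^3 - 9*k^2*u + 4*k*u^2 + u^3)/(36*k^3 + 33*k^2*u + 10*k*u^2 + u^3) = (-3*k + u)/(3*k + u)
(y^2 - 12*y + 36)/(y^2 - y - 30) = (y - 6)/(y + 5)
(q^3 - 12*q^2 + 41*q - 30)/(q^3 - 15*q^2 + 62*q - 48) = (q - 5)/(q - 8)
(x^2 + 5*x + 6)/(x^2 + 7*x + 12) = (x + 2)/(x + 4)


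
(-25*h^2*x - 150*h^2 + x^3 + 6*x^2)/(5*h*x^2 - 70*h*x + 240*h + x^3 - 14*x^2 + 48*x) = (-5*h*x - 30*h + x^2 + 6*x)/(x^2 - 14*x + 48)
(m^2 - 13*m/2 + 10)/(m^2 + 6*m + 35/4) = 2*(2*m^2 - 13*m + 20)/(4*m^2 + 24*m + 35)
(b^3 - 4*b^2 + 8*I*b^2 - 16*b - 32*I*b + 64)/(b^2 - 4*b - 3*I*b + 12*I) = (b^2 + 8*I*b - 16)/(b - 3*I)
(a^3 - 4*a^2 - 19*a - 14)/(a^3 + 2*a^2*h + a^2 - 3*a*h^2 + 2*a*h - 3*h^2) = (a^2 - 5*a - 14)/(a^2 + 2*a*h - 3*h^2)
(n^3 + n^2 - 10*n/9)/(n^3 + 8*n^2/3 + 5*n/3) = (n - 2/3)/(n + 1)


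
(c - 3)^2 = c^2 - 6*c + 9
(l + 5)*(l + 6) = l^2 + 11*l + 30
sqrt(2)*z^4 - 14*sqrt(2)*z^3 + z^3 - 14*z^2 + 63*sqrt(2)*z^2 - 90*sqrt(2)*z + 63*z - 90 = (z - 6)*(z - 5)*(z - 3)*(sqrt(2)*z + 1)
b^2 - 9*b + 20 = (b - 5)*(b - 4)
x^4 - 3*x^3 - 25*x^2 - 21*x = x*(x - 7)*(x + 1)*(x + 3)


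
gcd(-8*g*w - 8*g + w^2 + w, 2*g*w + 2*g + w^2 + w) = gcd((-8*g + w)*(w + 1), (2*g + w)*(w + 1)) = w + 1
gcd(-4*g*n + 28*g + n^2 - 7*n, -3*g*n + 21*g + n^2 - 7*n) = n - 7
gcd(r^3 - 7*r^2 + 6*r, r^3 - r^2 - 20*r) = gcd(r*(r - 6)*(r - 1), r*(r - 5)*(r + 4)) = r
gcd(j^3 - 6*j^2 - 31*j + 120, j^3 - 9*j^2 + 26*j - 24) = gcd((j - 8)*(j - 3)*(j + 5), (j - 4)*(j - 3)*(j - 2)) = j - 3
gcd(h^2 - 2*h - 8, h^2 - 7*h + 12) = h - 4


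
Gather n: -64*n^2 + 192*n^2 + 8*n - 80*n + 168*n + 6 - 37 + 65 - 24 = 128*n^2 + 96*n + 10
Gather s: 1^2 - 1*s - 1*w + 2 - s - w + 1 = -2*s - 2*w + 4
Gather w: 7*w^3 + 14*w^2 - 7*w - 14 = 7*w^3 + 14*w^2 - 7*w - 14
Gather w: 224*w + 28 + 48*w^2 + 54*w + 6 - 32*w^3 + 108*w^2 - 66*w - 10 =-32*w^3 + 156*w^2 + 212*w + 24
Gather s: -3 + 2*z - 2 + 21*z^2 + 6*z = 21*z^2 + 8*z - 5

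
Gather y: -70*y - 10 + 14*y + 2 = -56*y - 8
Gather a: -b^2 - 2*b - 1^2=-b^2 - 2*b - 1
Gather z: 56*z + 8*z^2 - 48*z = 8*z^2 + 8*z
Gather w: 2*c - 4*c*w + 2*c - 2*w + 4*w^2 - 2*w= 4*c + 4*w^2 + w*(-4*c - 4)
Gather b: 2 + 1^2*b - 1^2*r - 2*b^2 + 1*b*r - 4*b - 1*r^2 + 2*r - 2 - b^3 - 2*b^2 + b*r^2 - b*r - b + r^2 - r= -b^3 - 4*b^2 + b*(r^2 - 4)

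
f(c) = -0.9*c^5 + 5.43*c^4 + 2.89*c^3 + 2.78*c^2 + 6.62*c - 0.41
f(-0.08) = -0.92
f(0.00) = -0.41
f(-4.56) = 3875.43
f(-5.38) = 8200.07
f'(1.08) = 43.98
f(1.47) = 43.69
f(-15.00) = 949103.29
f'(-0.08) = 6.22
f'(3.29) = 365.01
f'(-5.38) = -6924.60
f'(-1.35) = -53.47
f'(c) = -4.5*c^4 + 21.72*c^3 + 8.67*c^2 + 5.56*c + 6.62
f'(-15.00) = -299243.53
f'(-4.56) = -3843.60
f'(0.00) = 6.62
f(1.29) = 30.78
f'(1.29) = 62.38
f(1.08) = 19.69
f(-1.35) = 10.68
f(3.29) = 443.65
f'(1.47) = 81.51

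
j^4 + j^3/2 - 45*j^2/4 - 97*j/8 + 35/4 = (j - 7/2)*(j - 1/2)*(j + 2)*(j + 5/2)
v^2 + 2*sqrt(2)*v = v*(v + 2*sqrt(2))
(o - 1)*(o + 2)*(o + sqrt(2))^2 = o^4 + o^3 + 2*sqrt(2)*o^3 + 2*sqrt(2)*o^2 - 4*sqrt(2)*o + 2*o - 4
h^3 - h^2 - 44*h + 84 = (h - 6)*(h - 2)*(h + 7)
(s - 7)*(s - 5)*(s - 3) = s^3 - 15*s^2 + 71*s - 105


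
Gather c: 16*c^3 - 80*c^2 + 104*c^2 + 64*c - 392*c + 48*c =16*c^3 + 24*c^2 - 280*c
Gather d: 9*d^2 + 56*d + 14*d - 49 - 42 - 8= 9*d^2 + 70*d - 99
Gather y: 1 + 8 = 9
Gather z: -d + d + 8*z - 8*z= 0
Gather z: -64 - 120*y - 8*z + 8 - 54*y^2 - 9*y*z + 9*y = -54*y^2 - 111*y + z*(-9*y - 8) - 56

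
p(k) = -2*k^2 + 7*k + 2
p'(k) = 7 - 4*k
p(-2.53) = -28.51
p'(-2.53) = 17.12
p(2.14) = 7.82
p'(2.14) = -1.56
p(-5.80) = -105.88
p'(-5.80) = 30.20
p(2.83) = 5.79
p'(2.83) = -4.32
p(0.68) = 5.84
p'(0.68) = 4.28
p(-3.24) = -41.68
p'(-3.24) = 19.96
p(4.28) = -4.68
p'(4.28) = -10.12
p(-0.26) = 0.04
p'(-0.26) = 8.04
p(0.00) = 2.00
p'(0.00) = 7.00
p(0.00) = 2.00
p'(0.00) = 7.00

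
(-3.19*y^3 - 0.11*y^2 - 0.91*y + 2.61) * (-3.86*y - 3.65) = 12.3134*y^4 + 12.0681*y^3 + 3.9141*y^2 - 6.7531*y - 9.5265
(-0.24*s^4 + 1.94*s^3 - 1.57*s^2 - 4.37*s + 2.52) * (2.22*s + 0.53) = -0.5328*s^5 + 4.1796*s^4 - 2.4572*s^3 - 10.5335*s^2 + 3.2783*s + 1.3356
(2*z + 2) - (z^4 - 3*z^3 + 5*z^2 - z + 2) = -z^4 + 3*z^3 - 5*z^2 + 3*z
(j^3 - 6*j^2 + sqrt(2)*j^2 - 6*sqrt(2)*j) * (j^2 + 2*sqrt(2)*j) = j^5 - 6*j^4 + 3*sqrt(2)*j^4 - 18*sqrt(2)*j^3 + 4*j^3 - 24*j^2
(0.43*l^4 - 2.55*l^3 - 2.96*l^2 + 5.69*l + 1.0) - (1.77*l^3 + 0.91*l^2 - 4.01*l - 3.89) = 0.43*l^4 - 4.32*l^3 - 3.87*l^2 + 9.7*l + 4.89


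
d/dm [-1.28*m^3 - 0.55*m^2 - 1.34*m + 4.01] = -3.84*m^2 - 1.1*m - 1.34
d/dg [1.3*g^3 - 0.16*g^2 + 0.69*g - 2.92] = 3.9*g^2 - 0.32*g + 0.69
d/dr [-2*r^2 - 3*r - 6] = -4*r - 3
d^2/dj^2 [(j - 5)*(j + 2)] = 2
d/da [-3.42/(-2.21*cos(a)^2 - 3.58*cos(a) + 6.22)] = (15.1164*cos(a) + 12.2436)*sin(a)/(2.21*cos(a)^2 + 3.58*cos(a) - 6.22)^2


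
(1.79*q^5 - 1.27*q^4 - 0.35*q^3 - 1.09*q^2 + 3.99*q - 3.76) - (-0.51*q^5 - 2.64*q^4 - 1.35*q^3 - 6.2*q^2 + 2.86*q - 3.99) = 2.3*q^5 + 1.37*q^4 + 1.0*q^3 + 5.11*q^2 + 1.13*q + 0.23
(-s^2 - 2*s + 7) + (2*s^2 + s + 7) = s^2 - s + 14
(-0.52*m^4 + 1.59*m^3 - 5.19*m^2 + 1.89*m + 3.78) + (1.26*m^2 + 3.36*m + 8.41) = -0.52*m^4 + 1.59*m^3 - 3.93*m^2 + 5.25*m + 12.19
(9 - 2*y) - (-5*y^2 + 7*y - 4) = 5*y^2 - 9*y + 13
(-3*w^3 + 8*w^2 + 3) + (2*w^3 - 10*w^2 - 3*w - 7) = -w^3 - 2*w^2 - 3*w - 4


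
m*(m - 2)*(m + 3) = m^3 + m^2 - 6*m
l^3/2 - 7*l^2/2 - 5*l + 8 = (l/2 + 1)*(l - 8)*(l - 1)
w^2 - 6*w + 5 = (w - 5)*(w - 1)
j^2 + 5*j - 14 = (j - 2)*(j + 7)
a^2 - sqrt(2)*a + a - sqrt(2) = (a + 1)*(a - sqrt(2))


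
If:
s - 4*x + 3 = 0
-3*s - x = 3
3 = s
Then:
No Solution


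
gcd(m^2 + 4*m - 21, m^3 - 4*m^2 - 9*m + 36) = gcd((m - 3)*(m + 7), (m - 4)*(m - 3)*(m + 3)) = m - 3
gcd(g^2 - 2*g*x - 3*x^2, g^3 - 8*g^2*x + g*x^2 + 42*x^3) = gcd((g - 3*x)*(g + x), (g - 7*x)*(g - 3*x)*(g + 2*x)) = -g + 3*x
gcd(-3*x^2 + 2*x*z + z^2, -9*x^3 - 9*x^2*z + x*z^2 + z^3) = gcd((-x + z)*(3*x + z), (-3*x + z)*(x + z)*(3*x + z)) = 3*x + z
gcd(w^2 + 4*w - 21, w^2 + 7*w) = w + 7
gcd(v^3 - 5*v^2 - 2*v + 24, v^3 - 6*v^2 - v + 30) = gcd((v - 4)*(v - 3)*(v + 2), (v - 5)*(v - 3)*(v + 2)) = v^2 - v - 6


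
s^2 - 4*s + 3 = (s - 3)*(s - 1)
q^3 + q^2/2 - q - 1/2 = (q - 1)*(q + 1/2)*(q + 1)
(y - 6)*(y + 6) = y^2 - 36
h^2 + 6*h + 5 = (h + 1)*(h + 5)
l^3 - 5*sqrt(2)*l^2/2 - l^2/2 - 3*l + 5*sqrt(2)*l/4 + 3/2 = (l - 1/2)*(l - 3*sqrt(2))*(l + sqrt(2)/2)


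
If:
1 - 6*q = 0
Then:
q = 1/6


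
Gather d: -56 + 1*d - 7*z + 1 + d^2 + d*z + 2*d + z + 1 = d^2 + d*(z + 3) - 6*z - 54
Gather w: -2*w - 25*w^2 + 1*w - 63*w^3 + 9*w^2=-63*w^3 - 16*w^2 - w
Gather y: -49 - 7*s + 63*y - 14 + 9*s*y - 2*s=-9*s + y*(9*s + 63) - 63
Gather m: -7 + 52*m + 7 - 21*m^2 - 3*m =-21*m^2 + 49*m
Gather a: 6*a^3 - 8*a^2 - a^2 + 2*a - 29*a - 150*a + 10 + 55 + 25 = 6*a^3 - 9*a^2 - 177*a + 90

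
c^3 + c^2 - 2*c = c*(c - 1)*(c + 2)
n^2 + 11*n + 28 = (n + 4)*(n + 7)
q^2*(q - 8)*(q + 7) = q^4 - q^3 - 56*q^2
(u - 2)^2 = u^2 - 4*u + 4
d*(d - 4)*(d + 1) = d^3 - 3*d^2 - 4*d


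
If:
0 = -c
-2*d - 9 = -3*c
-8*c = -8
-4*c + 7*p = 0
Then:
No Solution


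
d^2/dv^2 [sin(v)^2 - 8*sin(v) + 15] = 8*sin(v) + 2*cos(2*v)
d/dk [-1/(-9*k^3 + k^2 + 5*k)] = (-27*k^2 + 2*k + 5)/(k^2*(-9*k^2 + k + 5)^2)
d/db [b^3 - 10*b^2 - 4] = b*(3*b - 20)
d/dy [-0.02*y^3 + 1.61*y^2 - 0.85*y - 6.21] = -0.06*y^2 + 3.22*y - 0.85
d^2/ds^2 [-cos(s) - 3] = cos(s)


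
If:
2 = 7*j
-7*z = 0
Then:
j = 2/7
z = 0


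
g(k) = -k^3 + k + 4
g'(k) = 1 - 3*k^2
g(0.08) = 4.08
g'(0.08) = 0.98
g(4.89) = -108.04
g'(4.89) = -70.74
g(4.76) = -99.09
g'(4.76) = -66.97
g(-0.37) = 3.68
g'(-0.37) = 0.59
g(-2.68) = 20.57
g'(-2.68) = -20.55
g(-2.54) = 17.85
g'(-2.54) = -18.35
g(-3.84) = 56.78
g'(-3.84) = -43.24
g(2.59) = -10.78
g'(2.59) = -19.12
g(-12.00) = 1720.00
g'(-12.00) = -431.00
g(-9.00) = 724.00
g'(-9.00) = -242.00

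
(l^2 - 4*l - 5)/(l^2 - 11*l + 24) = (l^2 - 4*l - 5)/(l^2 - 11*l + 24)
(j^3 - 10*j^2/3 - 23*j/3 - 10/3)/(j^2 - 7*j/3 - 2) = (j^2 - 4*j - 5)/(j - 3)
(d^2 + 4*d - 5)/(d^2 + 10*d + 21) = (d^2 + 4*d - 5)/(d^2 + 10*d + 21)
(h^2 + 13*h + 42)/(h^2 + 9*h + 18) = (h + 7)/(h + 3)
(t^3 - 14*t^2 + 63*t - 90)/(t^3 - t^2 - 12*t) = (-t^3 + 14*t^2 - 63*t + 90)/(t*(-t^2 + t + 12))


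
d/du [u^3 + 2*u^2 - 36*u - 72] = 3*u^2 + 4*u - 36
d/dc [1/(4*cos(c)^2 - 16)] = sin(c)*cos(c)/(2*(cos(c)^2 - 4)^2)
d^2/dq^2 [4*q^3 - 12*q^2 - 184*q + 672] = 24*q - 24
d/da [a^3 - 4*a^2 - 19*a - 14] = 3*a^2 - 8*a - 19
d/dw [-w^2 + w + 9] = 1 - 2*w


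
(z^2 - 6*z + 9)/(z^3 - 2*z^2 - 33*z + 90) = (z - 3)/(z^2 + z - 30)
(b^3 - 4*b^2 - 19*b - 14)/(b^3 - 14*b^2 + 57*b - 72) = (b^3 - 4*b^2 - 19*b - 14)/(b^3 - 14*b^2 + 57*b - 72)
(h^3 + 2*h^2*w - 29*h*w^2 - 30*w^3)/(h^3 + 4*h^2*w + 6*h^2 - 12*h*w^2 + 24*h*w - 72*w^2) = (-h^2 + 4*h*w + 5*w^2)/(-h^2 + 2*h*w - 6*h + 12*w)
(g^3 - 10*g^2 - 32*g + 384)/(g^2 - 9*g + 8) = (g^2 - 2*g - 48)/(g - 1)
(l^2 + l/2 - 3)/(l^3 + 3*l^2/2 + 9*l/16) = 8*(2*l^2 + l - 6)/(l*(16*l^2 + 24*l + 9))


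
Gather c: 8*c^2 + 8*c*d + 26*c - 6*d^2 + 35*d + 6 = 8*c^2 + c*(8*d + 26) - 6*d^2 + 35*d + 6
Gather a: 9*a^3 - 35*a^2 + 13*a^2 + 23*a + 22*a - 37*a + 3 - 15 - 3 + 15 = 9*a^3 - 22*a^2 + 8*a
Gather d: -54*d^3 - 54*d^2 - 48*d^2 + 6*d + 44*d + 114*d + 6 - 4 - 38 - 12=-54*d^3 - 102*d^2 + 164*d - 48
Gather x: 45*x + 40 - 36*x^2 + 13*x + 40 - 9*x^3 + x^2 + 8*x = -9*x^3 - 35*x^2 + 66*x + 80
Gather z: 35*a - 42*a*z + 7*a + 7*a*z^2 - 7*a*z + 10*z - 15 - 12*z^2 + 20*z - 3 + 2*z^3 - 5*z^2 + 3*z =42*a + 2*z^3 + z^2*(7*a - 17) + z*(33 - 49*a) - 18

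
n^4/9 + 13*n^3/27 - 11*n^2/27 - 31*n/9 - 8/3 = (n/3 + 1/3)*(n/3 + 1)*(n - 8/3)*(n + 3)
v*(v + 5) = v^2 + 5*v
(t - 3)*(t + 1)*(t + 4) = t^3 + 2*t^2 - 11*t - 12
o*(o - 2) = o^2 - 2*o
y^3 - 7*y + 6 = (y - 2)*(y - 1)*(y + 3)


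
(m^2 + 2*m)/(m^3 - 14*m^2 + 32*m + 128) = m/(m^2 - 16*m + 64)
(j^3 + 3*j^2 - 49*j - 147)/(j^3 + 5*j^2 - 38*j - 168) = (j^2 - 4*j - 21)/(j^2 - 2*j - 24)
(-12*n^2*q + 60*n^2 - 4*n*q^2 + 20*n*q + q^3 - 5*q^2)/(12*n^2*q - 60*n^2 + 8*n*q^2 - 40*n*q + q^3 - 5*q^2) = (-6*n + q)/(6*n + q)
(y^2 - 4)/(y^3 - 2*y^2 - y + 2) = (y + 2)/(y^2 - 1)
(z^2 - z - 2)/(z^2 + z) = (z - 2)/z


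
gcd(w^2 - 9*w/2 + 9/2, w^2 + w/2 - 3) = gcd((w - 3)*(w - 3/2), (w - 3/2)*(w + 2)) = w - 3/2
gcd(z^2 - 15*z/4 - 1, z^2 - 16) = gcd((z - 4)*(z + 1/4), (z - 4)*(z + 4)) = z - 4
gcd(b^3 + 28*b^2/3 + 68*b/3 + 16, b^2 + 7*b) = 1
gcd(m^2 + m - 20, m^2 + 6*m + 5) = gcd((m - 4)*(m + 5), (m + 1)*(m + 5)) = m + 5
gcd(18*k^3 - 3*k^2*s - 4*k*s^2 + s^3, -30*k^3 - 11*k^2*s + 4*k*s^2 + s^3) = -6*k^2 - k*s + s^2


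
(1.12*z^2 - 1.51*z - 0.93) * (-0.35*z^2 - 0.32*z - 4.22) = -0.392*z^4 + 0.1701*z^3 - 3.9177*z^2 + 6.6698*z + 3.9246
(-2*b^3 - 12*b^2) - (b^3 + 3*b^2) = -3*b^3 - 15*b^2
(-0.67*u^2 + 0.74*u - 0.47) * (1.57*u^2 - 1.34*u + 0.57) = -1.0519*u^4 + 2.0596*u^3 - 2.1114*u^2 + 1.0516*u - 0.2679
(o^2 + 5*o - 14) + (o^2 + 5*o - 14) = 2*o^2 + 10*o - 28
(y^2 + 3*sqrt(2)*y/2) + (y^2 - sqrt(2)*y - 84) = 2*y^2 + sqrt(2)*y/2 - 84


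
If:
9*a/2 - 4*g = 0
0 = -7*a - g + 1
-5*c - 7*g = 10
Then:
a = 8/65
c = -713/325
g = 9/65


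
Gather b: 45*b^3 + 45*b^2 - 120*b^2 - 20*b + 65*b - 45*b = 45*b^3 - 75*b^2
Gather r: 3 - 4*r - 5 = -4*r - 2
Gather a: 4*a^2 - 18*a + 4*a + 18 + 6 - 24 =4*a^2 - 14*a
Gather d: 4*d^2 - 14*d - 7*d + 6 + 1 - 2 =4*d^2 - 21*d + 5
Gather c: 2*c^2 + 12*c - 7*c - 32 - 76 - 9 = 2*c^2 + 5*c - 117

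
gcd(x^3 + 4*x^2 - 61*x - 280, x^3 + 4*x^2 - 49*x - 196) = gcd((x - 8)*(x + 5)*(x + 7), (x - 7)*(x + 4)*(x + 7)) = x + 7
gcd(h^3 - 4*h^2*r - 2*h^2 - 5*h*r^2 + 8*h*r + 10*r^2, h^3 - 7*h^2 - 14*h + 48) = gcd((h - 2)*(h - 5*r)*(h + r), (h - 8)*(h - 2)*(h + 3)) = h - 2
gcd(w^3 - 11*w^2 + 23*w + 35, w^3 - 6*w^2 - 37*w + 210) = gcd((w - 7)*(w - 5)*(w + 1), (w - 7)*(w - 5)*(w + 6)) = w^2 - 12*w + 35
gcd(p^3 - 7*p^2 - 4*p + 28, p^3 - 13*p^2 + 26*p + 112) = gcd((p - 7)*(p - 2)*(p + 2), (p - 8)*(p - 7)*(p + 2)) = p^2 - 5*p - 14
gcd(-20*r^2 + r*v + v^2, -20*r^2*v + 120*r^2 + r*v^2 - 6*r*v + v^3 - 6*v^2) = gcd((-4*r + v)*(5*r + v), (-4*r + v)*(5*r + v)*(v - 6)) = 20*r^2 - r*v - v^2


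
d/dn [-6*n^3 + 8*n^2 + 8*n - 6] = -18*n^2 + 16*n + 8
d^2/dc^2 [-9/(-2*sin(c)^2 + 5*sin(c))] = 9*(-16*sin(c) + 30 - 1/sin(c) - 60/sin(c)^2 + 50/sin(c)^3)/(2*sin(c) - 5)^3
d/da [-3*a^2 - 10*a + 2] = -6*a - 10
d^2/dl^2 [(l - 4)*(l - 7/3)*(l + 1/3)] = 6*l - 12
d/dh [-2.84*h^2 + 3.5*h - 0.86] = 3.5 - 5.68*h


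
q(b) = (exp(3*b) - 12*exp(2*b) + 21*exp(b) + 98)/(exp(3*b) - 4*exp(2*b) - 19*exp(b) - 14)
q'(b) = (-3*exp(3*b) + 8*exp(2*b) + 19*exp(b))*(exp(3*b) - 12*exp(2*b) + 21*exp(b) + 98)/(exp(3*b) - 4*exp(2*b) - 19*exp(b) - 14)^2 + (3*exp(3*b) - 24*exp(2*b) + 21*exp(b))/(exp(3*b) - 4*exp(2*b) - 19*exp(b) - 14) = 8*exp(b)/(exp(2*b) + 2*exp(b) + 1)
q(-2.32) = -6.28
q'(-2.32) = 0.65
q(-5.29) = -6.96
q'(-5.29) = 0.04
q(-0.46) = -3.90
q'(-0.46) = 1.90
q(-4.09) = -6.87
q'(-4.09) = 0.13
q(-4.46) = -6.91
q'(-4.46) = 0.09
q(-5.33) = -6.96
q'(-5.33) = 0.04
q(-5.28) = -6.96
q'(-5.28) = 0.04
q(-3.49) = -6.76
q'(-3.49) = 0.23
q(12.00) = 1.00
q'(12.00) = 0.00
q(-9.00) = -7.00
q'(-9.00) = 0.00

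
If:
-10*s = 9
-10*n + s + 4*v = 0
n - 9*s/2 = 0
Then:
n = -81/20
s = -9/10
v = -99/10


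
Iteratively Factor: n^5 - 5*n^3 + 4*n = (n - 2)*(n^4 + 2*n^3 - n^2 - 2*n) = (n - 2)*(n - 1)*(n^3 + 3*n^2 + 2*n) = (n - 2)*(n - 1)*(n + 1)*(n^2 + 2*n) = (n - 2)*(n - 1)*(n + 1)*(n + 2)*(n)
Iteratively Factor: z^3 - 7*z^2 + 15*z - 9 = (z - 3)*(z^2 - 4*z + 3) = (z - 3)^2*(z - 1)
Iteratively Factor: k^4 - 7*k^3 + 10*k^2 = (k - 5)*(k^3 - 2*k^2) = (k - 5)*(k - 2)*(k^2) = k*(k - 5)*(k - 2)*(k)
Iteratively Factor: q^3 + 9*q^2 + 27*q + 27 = (q + 3)*(q^2 + 6*q + 9) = (q + 3)^2*(q + 3)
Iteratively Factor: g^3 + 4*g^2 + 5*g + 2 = (g + 1)*(g^2 + 3*g + 2) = (g + 1)^2*(g + 2)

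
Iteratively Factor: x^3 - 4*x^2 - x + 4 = (x - 4)*(x^2 - 1) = (x - 4)*(x - 1)*(x + 1)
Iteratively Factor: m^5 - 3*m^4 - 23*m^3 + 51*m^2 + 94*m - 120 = (m + 2)*(m^4 - 5*m^3 - 13*m^2 + 77*m - 60) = (m - 1)*(m + 2)*(m^3 - 4*m^2 - 17*m + 60) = (m - 1)*(m + 2)*(m + 4)*(m^2 - 8*m + 15) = (m - 3)*(m - 1)*(m + 2)*(m + 4)*(m - 5)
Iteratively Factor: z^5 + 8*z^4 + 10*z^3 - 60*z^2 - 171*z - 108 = (z + 1)*(z^4 + 7*z^3 + 3*z^2 - 63*z - 108) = (z - 3)*(z + 1)*(z^3 + 10*z^2 + 33*z + 36) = (z - 3)*(z + 1)*(z + 4)*(z^2 + 6*z + 9) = (z - 3)*(z + 1)*(z + 3)*(z + 4)*(z + 3)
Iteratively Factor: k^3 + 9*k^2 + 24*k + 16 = (k + 4)*(k^2 + 5*k + 4) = (k + 1)*(k + 4)*(k + 4)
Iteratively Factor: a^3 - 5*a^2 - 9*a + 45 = (a - 3)*(a^2 - 2*a - 15) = (a - 3)*(a + 3)*(a - 5)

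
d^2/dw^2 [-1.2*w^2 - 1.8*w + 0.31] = -2.40000000000000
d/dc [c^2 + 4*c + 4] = 2*c + 4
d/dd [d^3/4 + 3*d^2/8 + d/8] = 3*d^2/4 + 3*d/4 + 1/8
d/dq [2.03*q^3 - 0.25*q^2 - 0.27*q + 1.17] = 6.09*q^2 - 0.5*q - 0.27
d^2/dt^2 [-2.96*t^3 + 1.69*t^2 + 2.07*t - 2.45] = 3.38 - 17.76*t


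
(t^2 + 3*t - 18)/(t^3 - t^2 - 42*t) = (t - 3)/(t*(t - 7))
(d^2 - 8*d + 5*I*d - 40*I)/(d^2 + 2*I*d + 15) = (d - 8)/(d - 3*I)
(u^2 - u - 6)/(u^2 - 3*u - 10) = (u - 3)/(u - 5)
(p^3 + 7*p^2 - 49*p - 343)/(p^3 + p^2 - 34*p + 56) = (p^2 - 49)/(p^2 - 6*p + 8)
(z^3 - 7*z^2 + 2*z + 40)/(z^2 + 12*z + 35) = (z^3 - 7*z^2 + 2*z + 40)/(z^2 + 12*z + 35)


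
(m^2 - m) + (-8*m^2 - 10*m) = -7*m^2 - 11*m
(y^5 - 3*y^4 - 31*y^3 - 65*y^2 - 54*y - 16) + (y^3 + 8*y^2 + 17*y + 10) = y^5 - 3*y^4 - 30*y^3 - 57*y^2 - 37*y - 6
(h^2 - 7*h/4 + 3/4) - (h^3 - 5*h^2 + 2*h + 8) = -h^3 + 6*h^2 - 15*h/4 - 29/4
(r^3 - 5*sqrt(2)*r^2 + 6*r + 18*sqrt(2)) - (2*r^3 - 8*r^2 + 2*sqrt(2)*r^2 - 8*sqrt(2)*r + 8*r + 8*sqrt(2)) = -r^3 - 7*sqrt(2)*r^2 + 8*r^2 - 2*r + 8*sqrt(2)*r + 10*sqrt(2)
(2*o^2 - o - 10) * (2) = 4*o^2 - 2*o - 20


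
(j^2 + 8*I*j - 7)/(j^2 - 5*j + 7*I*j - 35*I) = (j + I)/(j - 5)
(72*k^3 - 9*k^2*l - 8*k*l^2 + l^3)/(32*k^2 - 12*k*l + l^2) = (9*k^2 - l^2)/(4*k - l)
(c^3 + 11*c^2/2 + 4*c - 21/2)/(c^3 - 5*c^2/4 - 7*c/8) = 4*(-2*c^3 - 11*c^2 - 8*c + 21)/(c*(-8*c^2 + 10*c + 7))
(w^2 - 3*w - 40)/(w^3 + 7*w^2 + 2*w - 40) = (w - 8)/(w^2 + 2*w - 8)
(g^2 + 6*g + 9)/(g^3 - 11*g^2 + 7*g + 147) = (g + 3)/(g^2 - 14*g + 49)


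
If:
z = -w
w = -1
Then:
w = -1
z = 1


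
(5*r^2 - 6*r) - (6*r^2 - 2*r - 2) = -r^2 - 4*r + 2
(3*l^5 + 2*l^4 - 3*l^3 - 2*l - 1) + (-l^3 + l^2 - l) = 3*l^5 + 2*l^4 - 4*l^3 + l^2 - 3*l - 1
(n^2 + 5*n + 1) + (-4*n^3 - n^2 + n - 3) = -4*n^3 + 6*n - 2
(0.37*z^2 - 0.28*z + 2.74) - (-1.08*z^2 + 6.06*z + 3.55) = 1.45*z^2 - 6.34*z - 0.81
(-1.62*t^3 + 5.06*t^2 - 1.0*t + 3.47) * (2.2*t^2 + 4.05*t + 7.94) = -3.564*t^5 + 4.571*t^4 + 5.4302*t^3 + 43.7604*t^2 + 6.1135*t + 27.5518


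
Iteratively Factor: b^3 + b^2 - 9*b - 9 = (b + 1)*(b^2 - 9) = (b - 3)*(b + 1)*(b + 3)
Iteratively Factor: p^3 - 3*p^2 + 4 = (p - 2)*(p^2 - p - 2) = (p - 2)^2*(p + 1)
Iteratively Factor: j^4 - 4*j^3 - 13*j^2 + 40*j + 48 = (j - 4)*(j^3 - 13*j - 12) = (j - 4)*(j + 1)*(j^2 - j - 12) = (j - 4)*(j + 1)*(j + 3)*(j - 4)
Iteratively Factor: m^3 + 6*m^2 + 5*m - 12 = (m + 3)*(m^2 + 3*m - 4) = (m + 3)*(m + 4)*(m - 1)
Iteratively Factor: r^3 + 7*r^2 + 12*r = (r + 4)*(r^2 + 3*r) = r*(r + 4)*(r + 3)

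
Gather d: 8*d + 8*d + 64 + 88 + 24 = 16*d + 176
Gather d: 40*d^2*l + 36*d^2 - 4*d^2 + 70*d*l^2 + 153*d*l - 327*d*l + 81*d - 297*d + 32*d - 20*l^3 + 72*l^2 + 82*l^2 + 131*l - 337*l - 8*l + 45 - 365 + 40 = d^2*(40*l + 32) + d*(70*l^2 - 174*l - 184) - 20*l^3 + 154*l^2 - 214*l - 280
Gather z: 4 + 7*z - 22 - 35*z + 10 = -28*z - 8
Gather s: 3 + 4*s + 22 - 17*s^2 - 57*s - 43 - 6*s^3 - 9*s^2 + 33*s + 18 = -6*s^3 - 26*s^2 - 20*s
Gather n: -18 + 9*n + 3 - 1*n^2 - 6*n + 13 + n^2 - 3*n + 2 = 0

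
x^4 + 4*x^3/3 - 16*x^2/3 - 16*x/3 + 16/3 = (x - 2)*(x - 2/3)*(x + 2)^2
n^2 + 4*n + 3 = (n + 1)*(n + 3)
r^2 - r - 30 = (r - 6)*(r + 5)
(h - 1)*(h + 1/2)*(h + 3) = h^3 + 5*h^2/2 - 2*h - 3/2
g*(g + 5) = g^2 + 5*g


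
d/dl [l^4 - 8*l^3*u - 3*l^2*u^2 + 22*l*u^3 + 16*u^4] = 4*l^3 - 24*l^2*u - 6*l*u^2 + 22*u^3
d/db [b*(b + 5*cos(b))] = -5*b*sin(b) + 2*b + 5*cos(b)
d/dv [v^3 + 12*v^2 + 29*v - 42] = 3*v^2 + 24*v + 29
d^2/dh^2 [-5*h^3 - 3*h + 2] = -30*h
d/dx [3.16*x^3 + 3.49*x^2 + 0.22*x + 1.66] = 9.48*x^2 + 6.98*x + 0.22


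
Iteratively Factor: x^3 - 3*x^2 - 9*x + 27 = (x - 3)*(x^2 - 9) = (x - 3)^2*(x + 3)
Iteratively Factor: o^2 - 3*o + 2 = (o - 2)*(o - 1)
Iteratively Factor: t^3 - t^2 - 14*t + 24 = (t - 3)*(t^2 + 2*t - 8) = (t - 3)*(t + 4)*(t - 2)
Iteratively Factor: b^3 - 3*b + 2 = (b + 2)*(b^2 - 2*b + 1) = (b - 1)*(b + 2)*(b - 1)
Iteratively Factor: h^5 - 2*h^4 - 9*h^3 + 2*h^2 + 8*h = (h)*(h^4 - 2*h^3 - 9*h^2 + 2*h + 8) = h*(h + 1)*(h^3 - 3*h^2 - 6*h + 8) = h*(h - 1)*(h + 1)*(h^2 - 2*h - 8) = h*(h - 1)*(h + 1)*(h + 2)*(h - 4)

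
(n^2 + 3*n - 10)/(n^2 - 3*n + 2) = (n + 5)/(n - 1)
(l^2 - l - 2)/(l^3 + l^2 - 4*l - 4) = 1/(l + 2)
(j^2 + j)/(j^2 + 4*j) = (j + 1)/(j + 4)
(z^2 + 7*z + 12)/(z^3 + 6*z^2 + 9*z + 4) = (z + 3)/(z^2 + 2*z + 1)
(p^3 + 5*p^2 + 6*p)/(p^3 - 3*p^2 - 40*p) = (p^2 + 5*p + 6)/(p^2 - 3*p - 40)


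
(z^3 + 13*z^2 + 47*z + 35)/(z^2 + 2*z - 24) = (z^3 + 13*z^2 + 47*z + 35)/(z^2 + 2*z - 24)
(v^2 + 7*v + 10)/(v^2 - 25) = (v + 2)/(v - 5)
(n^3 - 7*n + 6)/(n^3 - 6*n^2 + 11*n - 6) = (n + 3)/(n - 3)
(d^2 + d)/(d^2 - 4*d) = (d + 1)/(d - 4)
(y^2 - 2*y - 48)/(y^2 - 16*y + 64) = (y + 6)/(y - 8)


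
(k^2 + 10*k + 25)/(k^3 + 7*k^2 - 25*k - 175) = (k + 5)/(k^2 + 2*k - 35)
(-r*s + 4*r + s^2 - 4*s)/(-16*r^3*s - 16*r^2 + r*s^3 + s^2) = (r*s - 4*r - s^2 + 4*s)/(16*r^3*s + 16*r^2 - r*s^3 - s^2)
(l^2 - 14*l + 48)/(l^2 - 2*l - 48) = (l - 6)/(l + 6)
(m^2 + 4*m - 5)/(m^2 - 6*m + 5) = (m + 5)/(m - 5)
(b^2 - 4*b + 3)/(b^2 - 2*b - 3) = (b - 1)/(b + 1)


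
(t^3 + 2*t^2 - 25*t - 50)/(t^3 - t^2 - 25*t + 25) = (t + 2)/(t - 1)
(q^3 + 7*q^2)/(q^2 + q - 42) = q^2/(q - 6)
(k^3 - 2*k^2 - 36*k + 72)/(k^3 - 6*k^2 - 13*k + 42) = (k^2 - 36)/(k^2 - 4*k - 21)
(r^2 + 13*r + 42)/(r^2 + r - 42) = (r + 6)/(r - 6)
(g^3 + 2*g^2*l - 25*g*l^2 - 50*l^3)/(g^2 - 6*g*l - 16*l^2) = (g^2 - 25*l^2)/(g - 8*l)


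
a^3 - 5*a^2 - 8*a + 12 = (a - 6)*(a - 1)*(a + 2)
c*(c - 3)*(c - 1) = c^3 - 4*c^2 + 3*c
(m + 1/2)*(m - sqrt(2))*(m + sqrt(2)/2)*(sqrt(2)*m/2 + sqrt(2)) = sqrt(2)*m^4/2 - m^3/2 + 5*sqrt(2)*m^3/4 - 5*m^2/4 - 5*sqrt(2)*m/4 - m/2 - sqrt(2)/2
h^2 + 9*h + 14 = (h + 2)*(h + 7)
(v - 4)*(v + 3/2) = v^2 - 5*v/2 - 6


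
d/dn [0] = 0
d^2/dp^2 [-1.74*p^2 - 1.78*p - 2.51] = -3.48000000000000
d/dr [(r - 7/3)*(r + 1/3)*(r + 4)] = 3*r^2 + 4*r - 79/9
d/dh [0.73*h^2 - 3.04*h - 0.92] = 1.46*h - 3.04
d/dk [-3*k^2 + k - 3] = 1 - 6*k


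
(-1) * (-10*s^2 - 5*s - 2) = 10*s^2 + 5*s + 2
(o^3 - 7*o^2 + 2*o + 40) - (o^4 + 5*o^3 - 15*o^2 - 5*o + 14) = -o^4 - 4*o^3 + 8*o^2 + 7*o + 26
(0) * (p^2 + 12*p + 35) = 0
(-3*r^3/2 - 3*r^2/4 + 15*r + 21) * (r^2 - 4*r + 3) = -3*r^5/2 + 21*r^4/4 + 27*r^3/2 - 165*r^2/4 - 39*r + 63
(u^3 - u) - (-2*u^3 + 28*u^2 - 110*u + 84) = 3*u^3 - 28*u^2 + 109*u - 84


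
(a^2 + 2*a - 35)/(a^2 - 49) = (a - 5)/(a - 7)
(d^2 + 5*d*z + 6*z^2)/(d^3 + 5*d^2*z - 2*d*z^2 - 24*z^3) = (-d - 2*z)/(-d^2 - 2*d*z + 8*z^2)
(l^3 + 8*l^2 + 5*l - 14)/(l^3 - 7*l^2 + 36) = (l^2 + 6*l - 7)/(l^2 - 9*l + 18)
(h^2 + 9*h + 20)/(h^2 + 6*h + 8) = (h + 5)/(h + 2)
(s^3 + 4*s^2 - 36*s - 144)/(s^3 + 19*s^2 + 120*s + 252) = (s^2 - 2*s - 24)/(s^2 + 13*s + 42)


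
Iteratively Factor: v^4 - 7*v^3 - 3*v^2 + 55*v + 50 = (v - 5)*(v^3 - 2*v^2 - 13*v - 10) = (v - 5)^2*(v^2 + 3*v + 2) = (v - 5)^2*(v + 1)*(v + 2)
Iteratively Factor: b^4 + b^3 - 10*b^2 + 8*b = (b - 2)*(b^3 + 3*b^2 - 4*b) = (b - 2)*(b - 1)*(b^2 + 4*b) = (b - 2)*(b - 1)*(b + 4)*(b)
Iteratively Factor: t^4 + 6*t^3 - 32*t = (t + 4)*(t^3 + 2*t^2 - 8*t) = t*(t + 4)*(t^2 + 2*t - 8) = t*(t - 2)*(t + 4)*(t + 4)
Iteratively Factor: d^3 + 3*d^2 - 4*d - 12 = (d + 3)*(d^2 - 4) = (d - 2)*(d + 3)*(d + 2)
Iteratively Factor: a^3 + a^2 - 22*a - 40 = (a + 4)*(a^2 - 3*a - 10) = (a + 2)*(a + 4)*(a - 5)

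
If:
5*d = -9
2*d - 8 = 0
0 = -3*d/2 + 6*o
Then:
No Solution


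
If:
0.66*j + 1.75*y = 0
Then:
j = -2.65151515151515*y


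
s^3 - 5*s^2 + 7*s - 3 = (s - 3)*(s - 1)^2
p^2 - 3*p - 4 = (p - 4)*(p + 1)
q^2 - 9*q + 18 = (q - 6)*(q - 3)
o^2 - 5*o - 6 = (o - 6)*(o + 1)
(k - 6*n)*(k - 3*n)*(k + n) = k^3 - 8*k^2*n + 9*k*n^2 + 18*n^3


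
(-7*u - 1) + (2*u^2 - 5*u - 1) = 2*u^2 - 12*u - 2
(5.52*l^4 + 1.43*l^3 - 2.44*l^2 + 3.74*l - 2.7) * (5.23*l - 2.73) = 28.8696*l^5 - 7.5907*l^4 - 16.6651*l^3 + 26.2214*l^2 - 24.3312*l + 7.371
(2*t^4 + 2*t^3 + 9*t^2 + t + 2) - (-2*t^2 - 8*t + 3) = 2*t^4 + 2*t^3 + 11*t^2 + 9*t - 1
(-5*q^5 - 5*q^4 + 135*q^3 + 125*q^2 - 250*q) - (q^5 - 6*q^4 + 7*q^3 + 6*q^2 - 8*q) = -6*q^5 + q^4 + 128*q^3 + 119*q^2 - 242*q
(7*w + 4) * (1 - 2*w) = -14*w^2 - w + 4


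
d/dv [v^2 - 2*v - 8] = 2*v - 2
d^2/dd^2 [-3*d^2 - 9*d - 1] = -6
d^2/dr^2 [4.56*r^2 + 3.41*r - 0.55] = 9.12000000000000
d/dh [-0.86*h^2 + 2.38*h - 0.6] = 2.38 - 1.72*h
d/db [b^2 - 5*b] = 2*b - 5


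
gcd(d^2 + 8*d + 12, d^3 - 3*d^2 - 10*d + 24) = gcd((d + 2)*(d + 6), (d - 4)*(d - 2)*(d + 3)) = 1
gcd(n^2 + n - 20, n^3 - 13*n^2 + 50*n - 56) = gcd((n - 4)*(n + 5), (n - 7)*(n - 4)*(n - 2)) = n - 4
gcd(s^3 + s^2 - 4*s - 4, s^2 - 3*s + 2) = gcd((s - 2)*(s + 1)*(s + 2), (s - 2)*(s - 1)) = s - 2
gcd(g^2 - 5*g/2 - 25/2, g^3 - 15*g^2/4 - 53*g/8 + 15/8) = g - 5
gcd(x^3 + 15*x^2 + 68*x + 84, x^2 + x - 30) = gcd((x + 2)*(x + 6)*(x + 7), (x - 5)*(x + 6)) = x + 6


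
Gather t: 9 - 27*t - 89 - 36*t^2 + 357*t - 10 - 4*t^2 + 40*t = -40*t^2 + 370*t - 90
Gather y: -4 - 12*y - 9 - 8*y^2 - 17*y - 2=-8*y^2 - 29*y - 15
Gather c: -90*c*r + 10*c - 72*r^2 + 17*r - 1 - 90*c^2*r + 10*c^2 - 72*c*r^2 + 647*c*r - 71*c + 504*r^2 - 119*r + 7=c^2*(10 - 90*r) + c*(-72*r^2 + 557*r - 61) + 432*r^2 - 102*r + 6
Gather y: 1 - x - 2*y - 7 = -x - 2*y - 6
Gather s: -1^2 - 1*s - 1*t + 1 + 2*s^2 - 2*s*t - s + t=2*s^2 + s*(-2*t - 2)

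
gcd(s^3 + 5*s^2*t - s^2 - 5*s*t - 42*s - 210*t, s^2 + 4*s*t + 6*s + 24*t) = s + 6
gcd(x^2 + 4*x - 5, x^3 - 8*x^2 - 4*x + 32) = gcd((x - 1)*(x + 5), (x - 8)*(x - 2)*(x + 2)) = 1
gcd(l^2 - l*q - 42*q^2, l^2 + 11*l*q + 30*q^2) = l + 6*q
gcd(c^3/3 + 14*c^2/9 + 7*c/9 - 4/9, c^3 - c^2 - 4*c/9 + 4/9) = 1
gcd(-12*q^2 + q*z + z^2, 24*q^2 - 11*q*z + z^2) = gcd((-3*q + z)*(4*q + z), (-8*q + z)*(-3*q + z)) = -3*q + z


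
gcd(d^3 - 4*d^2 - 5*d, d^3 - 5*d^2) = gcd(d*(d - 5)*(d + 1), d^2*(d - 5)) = d^2 - 5*d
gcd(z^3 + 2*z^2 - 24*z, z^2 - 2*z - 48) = z + 6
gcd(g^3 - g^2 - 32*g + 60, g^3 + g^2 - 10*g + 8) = g - 2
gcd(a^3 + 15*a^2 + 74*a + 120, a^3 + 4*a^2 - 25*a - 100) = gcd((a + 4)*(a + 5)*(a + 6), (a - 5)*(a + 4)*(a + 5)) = a^2 + 9*a + 20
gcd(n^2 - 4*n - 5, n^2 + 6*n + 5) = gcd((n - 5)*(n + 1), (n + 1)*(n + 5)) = n + 1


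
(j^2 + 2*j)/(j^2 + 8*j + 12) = j/(j + 6)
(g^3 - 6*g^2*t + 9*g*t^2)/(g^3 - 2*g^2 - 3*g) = (-g^2 + 6*g*t - 9*t^2)/(-g^2 + 2*g + 3)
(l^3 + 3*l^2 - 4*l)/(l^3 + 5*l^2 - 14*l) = (l^2 + 3*l - 4)/(l^2 + 5*l - 14)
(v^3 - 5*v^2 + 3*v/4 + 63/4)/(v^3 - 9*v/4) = (2*v^2 - 13*v + 21)/(v*(2*v - 3))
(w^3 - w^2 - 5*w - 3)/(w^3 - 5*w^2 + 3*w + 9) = (w + 1)/(w - 3)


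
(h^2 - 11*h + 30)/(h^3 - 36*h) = (h - 5)/(h*(h + 6))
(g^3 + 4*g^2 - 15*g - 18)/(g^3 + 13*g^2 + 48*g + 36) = (g - 3)/(g + 6)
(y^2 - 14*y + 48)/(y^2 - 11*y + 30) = (y - 8)/(y - 5)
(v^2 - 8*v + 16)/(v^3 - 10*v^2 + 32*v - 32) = 1/(v - 2)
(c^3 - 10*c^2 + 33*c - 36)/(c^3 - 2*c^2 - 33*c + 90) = (c^2 - 7*c + 12)/(c^2 + c - 30)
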